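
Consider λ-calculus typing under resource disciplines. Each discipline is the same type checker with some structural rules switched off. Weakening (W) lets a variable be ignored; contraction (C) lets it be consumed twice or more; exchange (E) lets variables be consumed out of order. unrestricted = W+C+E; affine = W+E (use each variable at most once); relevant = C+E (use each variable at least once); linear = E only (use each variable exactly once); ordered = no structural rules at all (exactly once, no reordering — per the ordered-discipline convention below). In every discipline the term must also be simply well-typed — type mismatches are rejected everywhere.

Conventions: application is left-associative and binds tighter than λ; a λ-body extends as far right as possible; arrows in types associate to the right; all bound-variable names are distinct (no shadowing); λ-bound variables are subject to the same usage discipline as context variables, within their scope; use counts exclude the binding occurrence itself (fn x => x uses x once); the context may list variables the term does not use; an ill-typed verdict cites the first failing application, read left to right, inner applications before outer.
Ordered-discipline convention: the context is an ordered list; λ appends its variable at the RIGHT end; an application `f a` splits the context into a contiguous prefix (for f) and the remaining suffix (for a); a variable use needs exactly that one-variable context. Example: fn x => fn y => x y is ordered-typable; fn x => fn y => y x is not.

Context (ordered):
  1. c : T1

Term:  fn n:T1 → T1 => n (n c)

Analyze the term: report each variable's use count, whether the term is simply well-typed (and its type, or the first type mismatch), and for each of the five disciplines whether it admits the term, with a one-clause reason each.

usage: c ×1, n (λ-bound) ×2
uses in reading order: n, n, c
typing: well-typed — term : (T1 → T1) → T1
ordered ✗ (needs contraction — n ×2)
linear ✗ (needs contraction — n ×2)
affine ✗ (needs contraction — n ×2)
relevant ✓ (none of c, n goes unused)
unrestricted ✓ (well-typed at (T1 → T1) → T1; no restrictions here)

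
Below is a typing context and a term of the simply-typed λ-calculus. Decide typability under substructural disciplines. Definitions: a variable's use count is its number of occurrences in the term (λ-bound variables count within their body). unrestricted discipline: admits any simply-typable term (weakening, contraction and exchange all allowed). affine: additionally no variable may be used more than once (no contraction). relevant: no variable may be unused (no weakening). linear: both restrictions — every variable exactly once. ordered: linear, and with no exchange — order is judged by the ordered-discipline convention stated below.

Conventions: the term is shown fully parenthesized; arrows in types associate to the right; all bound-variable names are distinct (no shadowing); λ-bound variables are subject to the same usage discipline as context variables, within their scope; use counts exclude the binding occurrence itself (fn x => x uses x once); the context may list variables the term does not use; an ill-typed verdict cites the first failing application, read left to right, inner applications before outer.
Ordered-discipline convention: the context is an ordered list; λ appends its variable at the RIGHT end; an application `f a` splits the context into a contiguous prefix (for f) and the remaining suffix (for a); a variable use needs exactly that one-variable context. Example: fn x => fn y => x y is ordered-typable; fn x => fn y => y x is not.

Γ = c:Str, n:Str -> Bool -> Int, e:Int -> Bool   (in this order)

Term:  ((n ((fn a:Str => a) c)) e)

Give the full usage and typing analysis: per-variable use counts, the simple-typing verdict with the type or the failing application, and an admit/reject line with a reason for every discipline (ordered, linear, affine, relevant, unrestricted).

variable uses: c: 1×; n: 1×; e: 1×; a (bound): 1×
use order (left to right): n, a, c, e
typing: ill-typed: an application expects Bool but receives Int -> Bool
ordered: ✗, the type mismatch rejects it
linear: ✗, not simply typable
affine: ✗, fails simple typing
relevant: ✗, a type mismatch blocks all five
unrestricted: ✗, the type mismatch rejects it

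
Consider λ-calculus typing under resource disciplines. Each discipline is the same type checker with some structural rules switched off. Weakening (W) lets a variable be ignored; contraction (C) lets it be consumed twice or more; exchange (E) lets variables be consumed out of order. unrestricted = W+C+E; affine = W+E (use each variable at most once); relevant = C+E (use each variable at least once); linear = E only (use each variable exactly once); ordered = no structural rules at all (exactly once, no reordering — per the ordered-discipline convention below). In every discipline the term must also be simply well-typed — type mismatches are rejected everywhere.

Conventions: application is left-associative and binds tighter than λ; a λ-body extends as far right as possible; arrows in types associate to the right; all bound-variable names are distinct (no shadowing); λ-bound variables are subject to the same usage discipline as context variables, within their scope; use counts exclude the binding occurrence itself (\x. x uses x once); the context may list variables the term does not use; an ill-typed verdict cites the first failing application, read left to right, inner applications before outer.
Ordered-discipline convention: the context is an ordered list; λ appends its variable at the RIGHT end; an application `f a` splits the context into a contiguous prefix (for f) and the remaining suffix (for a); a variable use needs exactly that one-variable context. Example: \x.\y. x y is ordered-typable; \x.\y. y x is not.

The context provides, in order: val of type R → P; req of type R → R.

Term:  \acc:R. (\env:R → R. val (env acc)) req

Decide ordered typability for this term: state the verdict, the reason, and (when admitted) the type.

no — no ordered split (uses run val, env, acc, req)
use counts: val: 1; req: 1; acc (bound): 1; env (bound): 1
use order (left to right): val, env, acc, req
typing: well-typed — term : R → P
summary: ordered ✗ | linear ✓ | affine ✓ | relevant ✓ | unrestricted ✓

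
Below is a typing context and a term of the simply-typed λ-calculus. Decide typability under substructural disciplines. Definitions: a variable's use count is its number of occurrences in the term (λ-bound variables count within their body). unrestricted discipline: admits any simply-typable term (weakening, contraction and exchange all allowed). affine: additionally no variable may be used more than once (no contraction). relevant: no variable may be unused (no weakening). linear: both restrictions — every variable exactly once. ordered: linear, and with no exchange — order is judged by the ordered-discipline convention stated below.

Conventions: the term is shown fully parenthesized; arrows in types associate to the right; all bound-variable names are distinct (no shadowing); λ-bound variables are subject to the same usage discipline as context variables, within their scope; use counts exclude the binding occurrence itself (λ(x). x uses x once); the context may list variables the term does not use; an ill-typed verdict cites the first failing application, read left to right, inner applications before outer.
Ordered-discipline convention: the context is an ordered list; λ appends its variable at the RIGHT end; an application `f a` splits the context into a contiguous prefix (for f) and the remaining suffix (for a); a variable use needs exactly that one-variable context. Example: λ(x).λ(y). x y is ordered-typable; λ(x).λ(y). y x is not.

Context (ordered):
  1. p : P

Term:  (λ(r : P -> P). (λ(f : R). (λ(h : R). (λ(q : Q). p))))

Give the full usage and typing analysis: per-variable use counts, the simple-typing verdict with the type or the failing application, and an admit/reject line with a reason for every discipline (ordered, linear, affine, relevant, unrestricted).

counts: p: 1, r [bound]: 0, f [bound]: 0, h [bound]: 0, q [bound]: 0
uses in reading order: p
typing: well-typed — term : (P -> P) -> R -> R -> Q -> P
ordered: ✗, r, f, h, q left unused
linear: ✗, r, f, h, q left unused
affine: ✓, p, r, f, h, q: no repeats, contraction unneeded
relevant: ✗, r, f, h, q left unused
unrestricted: ✓, well-typed at (P -> P) -> R -> R -> Q -> P; no restrictions here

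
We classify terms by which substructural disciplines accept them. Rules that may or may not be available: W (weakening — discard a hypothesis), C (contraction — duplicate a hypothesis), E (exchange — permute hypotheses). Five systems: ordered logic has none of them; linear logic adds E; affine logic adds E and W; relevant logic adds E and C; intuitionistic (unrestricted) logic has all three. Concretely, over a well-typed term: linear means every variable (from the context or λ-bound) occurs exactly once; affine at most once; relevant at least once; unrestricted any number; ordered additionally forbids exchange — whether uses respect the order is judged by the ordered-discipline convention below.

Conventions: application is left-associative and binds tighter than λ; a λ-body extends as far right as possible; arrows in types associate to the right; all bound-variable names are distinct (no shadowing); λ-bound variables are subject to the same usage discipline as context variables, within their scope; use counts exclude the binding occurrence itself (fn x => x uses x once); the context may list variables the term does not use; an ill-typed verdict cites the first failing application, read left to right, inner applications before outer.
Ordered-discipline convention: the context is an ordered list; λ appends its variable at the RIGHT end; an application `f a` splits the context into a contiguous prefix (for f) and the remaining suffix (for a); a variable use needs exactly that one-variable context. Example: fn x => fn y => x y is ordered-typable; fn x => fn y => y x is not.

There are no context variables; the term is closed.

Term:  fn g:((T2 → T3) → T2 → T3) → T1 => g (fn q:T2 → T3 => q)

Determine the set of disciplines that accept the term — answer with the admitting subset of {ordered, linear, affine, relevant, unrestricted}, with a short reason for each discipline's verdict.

accepted by: ordered, linear, affine, relevant, unrestricted
usage: g (bound): 1×, q (bound): 1×
order of uses: g, q
typing: well-typed at (((T2 → T3) → T2 → T3) → T1) → T1
ordered: ✓, g, q: once each, no exchange needed
linear: ✓, g, q: one use apiece
affine: ✓, g, q: no repeats, contraction unneeded
relevant: ✓, every one of g, q appears
unrestricted: ✓, simply typable at (((T2 → T3) → T2 → T3) → T1) → T1; W, C, E all held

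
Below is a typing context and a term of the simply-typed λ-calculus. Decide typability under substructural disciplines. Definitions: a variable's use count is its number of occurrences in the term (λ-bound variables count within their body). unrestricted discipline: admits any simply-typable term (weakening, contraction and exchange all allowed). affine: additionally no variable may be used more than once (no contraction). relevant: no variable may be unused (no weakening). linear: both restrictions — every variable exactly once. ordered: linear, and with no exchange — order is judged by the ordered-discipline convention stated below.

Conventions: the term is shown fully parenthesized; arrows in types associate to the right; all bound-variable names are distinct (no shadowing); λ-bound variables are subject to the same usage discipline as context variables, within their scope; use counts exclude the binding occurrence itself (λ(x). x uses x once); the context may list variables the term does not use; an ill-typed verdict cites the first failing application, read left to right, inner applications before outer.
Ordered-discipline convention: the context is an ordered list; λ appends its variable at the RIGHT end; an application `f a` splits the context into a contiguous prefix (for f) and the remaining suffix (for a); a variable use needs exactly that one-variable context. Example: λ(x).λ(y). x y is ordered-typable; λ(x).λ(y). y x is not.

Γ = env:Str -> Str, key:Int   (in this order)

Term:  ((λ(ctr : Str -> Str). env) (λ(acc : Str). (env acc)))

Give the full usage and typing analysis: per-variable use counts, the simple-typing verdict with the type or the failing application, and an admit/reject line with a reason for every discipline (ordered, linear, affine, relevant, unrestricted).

use counts: env: 2×; key: 0×; ctr [bound]: 0×; acc [bound]: 1×
left-to-right use order: env, env, acc
typing: well-typed — term : Str -> Str
ordered ✗ (repeated use of env ×2; unused: key, ctr — weakening required)
linear ✗ (repeated use of env ×2; unused: key, ctr — weakening required)
affine ✗ (repeated use of env ×2)
relevant ✗ (unused: key, ctr — weakening required)
unrestricted ✓ (typability at Str -> Str is all that's needed)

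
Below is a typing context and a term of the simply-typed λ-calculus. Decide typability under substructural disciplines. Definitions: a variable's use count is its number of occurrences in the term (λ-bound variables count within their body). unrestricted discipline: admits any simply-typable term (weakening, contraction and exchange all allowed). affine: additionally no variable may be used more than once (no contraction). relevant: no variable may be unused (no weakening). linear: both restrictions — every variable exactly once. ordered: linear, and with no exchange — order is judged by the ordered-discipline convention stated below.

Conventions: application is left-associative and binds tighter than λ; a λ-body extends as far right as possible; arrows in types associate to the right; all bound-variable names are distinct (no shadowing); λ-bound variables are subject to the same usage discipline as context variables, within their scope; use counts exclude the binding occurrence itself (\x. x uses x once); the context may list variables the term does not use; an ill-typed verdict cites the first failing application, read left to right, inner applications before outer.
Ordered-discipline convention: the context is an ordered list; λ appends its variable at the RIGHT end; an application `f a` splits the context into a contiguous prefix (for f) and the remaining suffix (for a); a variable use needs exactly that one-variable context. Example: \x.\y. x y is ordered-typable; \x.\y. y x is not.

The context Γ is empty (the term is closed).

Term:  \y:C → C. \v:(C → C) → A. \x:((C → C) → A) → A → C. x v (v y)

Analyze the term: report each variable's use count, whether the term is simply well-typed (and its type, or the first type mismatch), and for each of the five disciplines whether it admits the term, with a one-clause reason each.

usage: y (bound): 1, v (bound): 2, x (bound): 1
left-to-right use order: x, v, v, y
typing: ✓ — (C → C) → ((C → C) → A) → (((C → C) → A) → A → C) → C
ordered: ✗ — needs contraction — v ×2
linear: ✗ — needs contraction — v ×2
affine: ✗ — needs contraction — v ×2
relevant: ✓ — every one of y, v, x appears
unrestricted: ✓ — well-typed at (C → C) → ((C → C) → A) → (((C → C) → A) → A → C) → C; no restrictions here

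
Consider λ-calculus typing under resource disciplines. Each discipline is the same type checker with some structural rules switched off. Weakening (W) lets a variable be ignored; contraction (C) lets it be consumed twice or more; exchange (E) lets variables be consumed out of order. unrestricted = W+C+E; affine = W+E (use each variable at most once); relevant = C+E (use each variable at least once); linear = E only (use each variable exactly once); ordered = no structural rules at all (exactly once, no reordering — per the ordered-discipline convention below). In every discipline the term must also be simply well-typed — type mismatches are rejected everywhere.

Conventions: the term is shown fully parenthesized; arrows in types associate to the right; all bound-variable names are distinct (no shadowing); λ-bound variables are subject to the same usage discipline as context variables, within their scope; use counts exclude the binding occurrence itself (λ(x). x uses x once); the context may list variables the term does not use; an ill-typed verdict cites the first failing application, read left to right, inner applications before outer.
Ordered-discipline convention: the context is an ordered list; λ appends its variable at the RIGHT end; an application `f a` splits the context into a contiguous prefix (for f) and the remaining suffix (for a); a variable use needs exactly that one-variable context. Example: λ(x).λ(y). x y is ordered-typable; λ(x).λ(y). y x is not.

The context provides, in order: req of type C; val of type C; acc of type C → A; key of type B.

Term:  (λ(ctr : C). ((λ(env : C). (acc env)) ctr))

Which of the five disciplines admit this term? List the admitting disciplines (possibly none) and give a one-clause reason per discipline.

admitted in: affine, unrestricted
use counts: req: 0×; val: 0×; acc: 1×; key: 0×; ctr [bound]: 1×; env [bound]: 1×
use order (left to right): acc, env, ctr
typing: well-typed at C → A
ordered: ✗ — needs weakening: req, val, key unused
linear: ✗ — needs weakening: req, val, key unused
affine: ✓ — no duplicate uses among req, val, acc, key, ctr, env
relevant: ✗ — needs weakening: req, val, key unused
unrestricted: ✓ — well-typed at C → A; no restrictions here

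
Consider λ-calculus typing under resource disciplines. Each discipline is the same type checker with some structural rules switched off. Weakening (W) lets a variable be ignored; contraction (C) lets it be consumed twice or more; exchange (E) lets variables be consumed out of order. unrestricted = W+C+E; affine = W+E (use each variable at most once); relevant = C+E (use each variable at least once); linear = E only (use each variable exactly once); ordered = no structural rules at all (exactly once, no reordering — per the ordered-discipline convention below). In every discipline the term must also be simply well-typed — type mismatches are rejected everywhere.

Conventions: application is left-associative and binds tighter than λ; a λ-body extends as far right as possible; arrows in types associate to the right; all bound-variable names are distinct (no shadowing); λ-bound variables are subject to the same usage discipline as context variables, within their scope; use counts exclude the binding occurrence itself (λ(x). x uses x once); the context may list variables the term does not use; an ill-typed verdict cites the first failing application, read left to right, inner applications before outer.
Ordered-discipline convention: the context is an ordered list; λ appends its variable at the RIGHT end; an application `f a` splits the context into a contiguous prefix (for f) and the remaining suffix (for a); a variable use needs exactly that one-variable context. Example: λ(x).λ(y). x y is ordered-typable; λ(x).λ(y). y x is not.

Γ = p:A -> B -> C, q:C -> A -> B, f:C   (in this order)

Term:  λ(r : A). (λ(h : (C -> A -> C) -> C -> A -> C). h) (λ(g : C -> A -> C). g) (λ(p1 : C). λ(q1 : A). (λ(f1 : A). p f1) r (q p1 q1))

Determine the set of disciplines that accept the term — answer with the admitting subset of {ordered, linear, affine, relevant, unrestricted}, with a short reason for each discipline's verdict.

accepted by: affine, unrestricted
variable uses: p ×1, q ×1, f ×0, r [bound] ×1, h [bound] ×1, g [bound] ×1, p1 [bound] ×1, q1 [bound] ×1, f1 [bound] ×1
order of uses: h, g, p, f1, r, q, p1, q1
typing: well-typed at A -> C -> A -> C
ordered: ✗ — f never used (weakening)
linear: ✗ — f never used (weakening)
affine: ✓ — at most one use each (p, q, f, r, h, g, p1, q1, f1)
relevant: ✗ — f never used (weakening)
unrestricted: ✓ — well-typed at A -> C -> A -> C; no restrictions here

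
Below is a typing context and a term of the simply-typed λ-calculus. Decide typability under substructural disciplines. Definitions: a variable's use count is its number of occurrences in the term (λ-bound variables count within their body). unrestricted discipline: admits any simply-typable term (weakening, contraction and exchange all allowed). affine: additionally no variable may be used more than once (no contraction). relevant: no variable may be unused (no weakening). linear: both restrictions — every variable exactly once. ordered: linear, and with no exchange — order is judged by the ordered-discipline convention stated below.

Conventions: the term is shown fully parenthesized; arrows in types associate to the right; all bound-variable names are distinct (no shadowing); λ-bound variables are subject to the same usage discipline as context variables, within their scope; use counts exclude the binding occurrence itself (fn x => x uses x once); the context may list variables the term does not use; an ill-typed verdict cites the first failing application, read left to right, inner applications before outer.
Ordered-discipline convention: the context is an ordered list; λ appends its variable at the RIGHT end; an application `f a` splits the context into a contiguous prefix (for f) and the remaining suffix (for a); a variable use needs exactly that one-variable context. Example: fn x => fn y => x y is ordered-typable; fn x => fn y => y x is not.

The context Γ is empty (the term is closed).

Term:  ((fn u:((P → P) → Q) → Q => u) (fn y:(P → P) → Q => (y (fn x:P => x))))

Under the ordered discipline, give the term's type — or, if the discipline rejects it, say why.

term : ((P → P) → Q) → Q
use counts: u [bound]: 1, y [bound]: 1, x [bound]: 1
use order (left to right): u, y, x
typing: well-typed — term : ((P → P) → Q) → Q
per-discipline verdicts: ordered ✓; linear ✓; affine ✓; relevant ✓; unrestricted ✓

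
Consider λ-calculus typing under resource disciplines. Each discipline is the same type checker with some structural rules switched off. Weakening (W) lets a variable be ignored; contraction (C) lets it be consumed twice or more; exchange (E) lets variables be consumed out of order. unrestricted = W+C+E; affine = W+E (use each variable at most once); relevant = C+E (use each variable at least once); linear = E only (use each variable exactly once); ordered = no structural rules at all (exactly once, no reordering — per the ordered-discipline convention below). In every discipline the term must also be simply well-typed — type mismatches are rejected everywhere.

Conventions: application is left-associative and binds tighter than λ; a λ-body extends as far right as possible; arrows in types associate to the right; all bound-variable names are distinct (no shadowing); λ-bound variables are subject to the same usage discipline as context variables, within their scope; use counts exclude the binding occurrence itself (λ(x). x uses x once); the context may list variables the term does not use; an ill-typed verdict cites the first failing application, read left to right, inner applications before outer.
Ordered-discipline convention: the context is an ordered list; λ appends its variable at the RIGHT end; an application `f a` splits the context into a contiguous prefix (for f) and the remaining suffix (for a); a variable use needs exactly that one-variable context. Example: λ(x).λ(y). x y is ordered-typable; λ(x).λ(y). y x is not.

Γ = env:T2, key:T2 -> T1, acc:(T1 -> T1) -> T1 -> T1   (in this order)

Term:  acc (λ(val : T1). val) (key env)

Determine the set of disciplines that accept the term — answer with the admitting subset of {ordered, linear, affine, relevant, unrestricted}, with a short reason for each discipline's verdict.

accepted by: linear, affine, relevant, unrestricted
variable uses: env=1; key=1; acc=1; val (λ-bound)=1
left-to-right use order: acc, val, key, env
typing: well-typed — term : T1
ordered: ✗, no contiguous prefix/suffix split fits acc, val, key, env
linear: ✓, each of env, key, acc, val used exactly once
affine: ✓, at most one use each (env, key, acc, val)
relevant: ✓, env, key, acc, val: all used, weakening unneeded
unrestricted: ✓, type-checks (T1) and nothing is barred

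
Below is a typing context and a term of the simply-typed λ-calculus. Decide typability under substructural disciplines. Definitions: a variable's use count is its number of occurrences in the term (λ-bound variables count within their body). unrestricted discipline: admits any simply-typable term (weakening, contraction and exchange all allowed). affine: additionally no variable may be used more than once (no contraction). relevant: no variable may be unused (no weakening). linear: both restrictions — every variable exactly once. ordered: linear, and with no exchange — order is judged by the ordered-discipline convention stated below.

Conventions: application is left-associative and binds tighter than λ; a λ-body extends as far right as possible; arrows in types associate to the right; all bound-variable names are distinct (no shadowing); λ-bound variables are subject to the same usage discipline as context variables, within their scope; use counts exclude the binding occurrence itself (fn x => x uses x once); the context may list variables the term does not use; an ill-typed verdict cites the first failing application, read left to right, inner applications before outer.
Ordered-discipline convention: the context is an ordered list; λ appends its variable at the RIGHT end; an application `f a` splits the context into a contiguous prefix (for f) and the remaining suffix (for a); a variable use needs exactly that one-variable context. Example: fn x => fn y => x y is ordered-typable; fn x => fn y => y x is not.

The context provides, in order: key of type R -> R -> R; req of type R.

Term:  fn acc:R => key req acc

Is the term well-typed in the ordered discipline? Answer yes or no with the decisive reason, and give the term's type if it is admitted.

yes — one use each (key, req, acc); ordered split holds; term : R -> R
counts: key: 1; req: 1; acc [bound]: 1
order of uses: key, req, acc
typing: well-typed at R -> R
all disciplines: ordered ✓, linear ✓, affine ✓, relevant ✓, unrestricted ✓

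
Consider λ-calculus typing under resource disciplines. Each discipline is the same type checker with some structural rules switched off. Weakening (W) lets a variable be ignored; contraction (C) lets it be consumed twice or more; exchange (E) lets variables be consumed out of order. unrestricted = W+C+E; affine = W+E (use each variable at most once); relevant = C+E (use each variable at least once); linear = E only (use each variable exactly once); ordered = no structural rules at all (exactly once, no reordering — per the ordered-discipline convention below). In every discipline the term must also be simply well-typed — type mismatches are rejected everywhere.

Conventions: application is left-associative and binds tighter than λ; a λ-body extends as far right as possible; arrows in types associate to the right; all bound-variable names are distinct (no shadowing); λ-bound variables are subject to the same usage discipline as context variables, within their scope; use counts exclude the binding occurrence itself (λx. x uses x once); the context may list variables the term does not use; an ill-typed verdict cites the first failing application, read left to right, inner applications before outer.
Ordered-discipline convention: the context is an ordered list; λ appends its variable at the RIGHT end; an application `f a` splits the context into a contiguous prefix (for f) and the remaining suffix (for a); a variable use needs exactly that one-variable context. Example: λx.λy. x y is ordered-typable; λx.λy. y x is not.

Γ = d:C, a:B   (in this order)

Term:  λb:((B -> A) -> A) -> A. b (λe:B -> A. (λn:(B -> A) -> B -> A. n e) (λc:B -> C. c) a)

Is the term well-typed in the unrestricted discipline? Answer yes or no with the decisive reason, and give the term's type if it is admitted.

no — not simply typable
use counts: d: 0×; a: 1×; b (λ-bound): 1×; e (λ-bound): 1×; n (λ-bound): 1×; c (λ-bound): 1×
left-to-right use order: b, n, e, c, a
typing: ill-typed: an argument (B -> C) -> B -> C mismatches the expected (B -> A) -> B -> A
all disciplines: ordered ✗ · linear ✗ · affine ✗ · relevant ✗ · unrestricted ✗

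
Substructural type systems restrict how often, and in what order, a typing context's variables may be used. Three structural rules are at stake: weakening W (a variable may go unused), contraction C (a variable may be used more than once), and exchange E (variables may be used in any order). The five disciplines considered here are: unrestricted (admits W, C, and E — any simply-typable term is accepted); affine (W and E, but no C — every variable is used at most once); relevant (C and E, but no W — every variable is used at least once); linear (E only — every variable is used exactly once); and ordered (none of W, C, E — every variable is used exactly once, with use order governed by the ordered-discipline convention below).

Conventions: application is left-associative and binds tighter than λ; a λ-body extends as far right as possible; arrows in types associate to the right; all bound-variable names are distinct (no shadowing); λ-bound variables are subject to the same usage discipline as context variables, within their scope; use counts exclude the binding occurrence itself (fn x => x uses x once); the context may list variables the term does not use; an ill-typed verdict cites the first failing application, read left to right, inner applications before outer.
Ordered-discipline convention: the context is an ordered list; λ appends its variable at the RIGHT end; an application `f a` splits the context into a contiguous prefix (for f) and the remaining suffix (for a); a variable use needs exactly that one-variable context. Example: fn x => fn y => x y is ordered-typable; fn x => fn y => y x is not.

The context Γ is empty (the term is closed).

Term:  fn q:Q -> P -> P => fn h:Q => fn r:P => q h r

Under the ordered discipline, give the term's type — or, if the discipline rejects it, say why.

term : (Q -> P -> P) -> Q -> P -> P
use counts: q [bound]: 1×, h [bound]: 1×, r [bound]: 1×
order of uses: q, h, r
typing: the term checks, with type (Q -> P -> P) -> Q -> P -> P
all disciplines: ordered ✓; linear ✓; affine ✓; relevant ✓; unrestricted ✓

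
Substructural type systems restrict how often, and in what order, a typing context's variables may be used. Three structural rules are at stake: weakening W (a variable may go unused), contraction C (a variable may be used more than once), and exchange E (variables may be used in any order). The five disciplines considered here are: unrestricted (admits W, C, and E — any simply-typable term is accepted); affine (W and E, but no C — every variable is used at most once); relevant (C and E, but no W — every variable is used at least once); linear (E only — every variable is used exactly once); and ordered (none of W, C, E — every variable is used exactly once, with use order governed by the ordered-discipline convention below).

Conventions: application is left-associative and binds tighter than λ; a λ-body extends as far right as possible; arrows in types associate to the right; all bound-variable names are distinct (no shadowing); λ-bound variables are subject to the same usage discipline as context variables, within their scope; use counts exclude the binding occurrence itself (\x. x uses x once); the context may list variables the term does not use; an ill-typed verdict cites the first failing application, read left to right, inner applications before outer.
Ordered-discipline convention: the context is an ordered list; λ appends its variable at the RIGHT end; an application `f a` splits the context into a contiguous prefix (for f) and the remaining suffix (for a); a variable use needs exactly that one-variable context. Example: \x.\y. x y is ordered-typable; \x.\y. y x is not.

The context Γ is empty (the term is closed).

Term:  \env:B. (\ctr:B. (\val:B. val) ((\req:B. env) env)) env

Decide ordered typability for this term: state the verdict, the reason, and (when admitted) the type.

no — needs contraction — env ×3; ctr, req never used (weakening)
variable uses: env (bound)=3, ctr (bound)=0, val (bound)=1, req (bound)=0
use order (left to right): val, env, env, env
typing: ✓ — B → B
summary: ordered ✗, linear ✗, affine ✗, relevant ✗, unrestricted ✓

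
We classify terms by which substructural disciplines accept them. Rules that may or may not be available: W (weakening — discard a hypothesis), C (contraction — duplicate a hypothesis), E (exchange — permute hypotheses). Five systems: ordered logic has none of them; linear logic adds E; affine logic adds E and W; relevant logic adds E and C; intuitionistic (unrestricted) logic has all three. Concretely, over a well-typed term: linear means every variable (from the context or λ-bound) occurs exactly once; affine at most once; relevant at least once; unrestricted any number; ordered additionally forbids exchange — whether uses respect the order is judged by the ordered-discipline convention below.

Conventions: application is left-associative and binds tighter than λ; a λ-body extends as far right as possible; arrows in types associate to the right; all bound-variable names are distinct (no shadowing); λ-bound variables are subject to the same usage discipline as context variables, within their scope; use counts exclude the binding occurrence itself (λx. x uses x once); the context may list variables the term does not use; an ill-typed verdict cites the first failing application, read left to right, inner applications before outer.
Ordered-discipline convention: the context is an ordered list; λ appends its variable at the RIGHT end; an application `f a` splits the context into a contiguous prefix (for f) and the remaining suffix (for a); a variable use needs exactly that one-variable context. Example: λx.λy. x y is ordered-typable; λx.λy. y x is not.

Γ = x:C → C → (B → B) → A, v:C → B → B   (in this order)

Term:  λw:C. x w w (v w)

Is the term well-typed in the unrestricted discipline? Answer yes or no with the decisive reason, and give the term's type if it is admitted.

yes — simply typable at C → A; W, C, E all held; term : C → A
counts: x: 1; v: 1; w [bound]: 3
uses in reading order: x, w, w, v, w
typing: ✓ — C → A
across the five disciplines: ordered ✗ | linear ✗ | affine ✗ | relevant ✓ | unrestricted ✓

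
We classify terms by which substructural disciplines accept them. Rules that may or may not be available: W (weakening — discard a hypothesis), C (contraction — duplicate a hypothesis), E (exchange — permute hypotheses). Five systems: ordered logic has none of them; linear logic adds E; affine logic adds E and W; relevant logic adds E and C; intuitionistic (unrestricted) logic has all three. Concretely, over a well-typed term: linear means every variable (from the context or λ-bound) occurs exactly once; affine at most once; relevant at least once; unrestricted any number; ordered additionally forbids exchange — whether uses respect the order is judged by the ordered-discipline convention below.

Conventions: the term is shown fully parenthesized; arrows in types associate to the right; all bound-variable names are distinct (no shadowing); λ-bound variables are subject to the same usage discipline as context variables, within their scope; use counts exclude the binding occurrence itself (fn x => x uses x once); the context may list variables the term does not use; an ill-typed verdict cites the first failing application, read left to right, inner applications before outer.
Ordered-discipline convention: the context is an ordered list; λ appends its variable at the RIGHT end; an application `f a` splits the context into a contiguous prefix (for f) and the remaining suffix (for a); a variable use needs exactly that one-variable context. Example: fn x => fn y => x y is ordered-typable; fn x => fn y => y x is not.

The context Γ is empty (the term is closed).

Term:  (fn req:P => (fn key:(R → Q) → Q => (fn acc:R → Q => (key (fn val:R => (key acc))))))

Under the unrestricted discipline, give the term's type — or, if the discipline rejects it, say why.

term : P → ((R → Q) → Q) → (R → Q) → Q
use counts: req [bound]: 0×, key [bound]: 2×, acc [bound]: 1×, val [bound]: 0×
left-to-right use order: key, key, acc
typing: well-typed at P → ((R → Q) → Q) → (R → Q) → Q
all disciplines: ordered ✗ · linear ✗ · affine ✗ · relevant ✗ · unrestricted ✓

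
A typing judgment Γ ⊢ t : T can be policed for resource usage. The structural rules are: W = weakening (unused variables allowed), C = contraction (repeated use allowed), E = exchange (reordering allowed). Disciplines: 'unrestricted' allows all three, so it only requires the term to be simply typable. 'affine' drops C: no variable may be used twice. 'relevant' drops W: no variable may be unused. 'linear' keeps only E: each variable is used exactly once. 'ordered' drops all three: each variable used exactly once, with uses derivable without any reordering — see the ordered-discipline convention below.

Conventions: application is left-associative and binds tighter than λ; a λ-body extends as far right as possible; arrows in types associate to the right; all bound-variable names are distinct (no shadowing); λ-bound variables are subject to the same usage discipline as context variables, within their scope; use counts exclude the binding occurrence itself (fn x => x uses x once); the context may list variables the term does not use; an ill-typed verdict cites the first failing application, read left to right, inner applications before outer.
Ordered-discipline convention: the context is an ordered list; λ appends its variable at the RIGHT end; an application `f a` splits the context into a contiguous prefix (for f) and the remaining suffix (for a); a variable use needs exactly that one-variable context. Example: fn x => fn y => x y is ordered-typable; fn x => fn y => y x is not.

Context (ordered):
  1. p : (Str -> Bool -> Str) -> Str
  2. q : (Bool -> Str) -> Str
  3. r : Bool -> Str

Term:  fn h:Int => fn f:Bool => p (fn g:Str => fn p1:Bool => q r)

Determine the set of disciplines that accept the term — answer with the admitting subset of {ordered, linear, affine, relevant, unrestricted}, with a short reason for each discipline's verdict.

admitting disciplines: affine, unrestricted
counts: p ×1; q ×1; r ×1; h [bound] ×0; f [bound] ×0; g [bound] ×0; p1 [bound] ×0
uses in reading order: p, q, r
typing: the term checks, with type Int -> Bool -> Str
ordered ✗ (h, f, g, p1 never used (weakening))
linear ✗ (h, f, g, p1 never used (weakening))
affine ✓ (at most one use each (p, q, r, h, f, g, p1))
relevant ✗ (h, f, g, p1 never used (weakening))
unrestricted ✓ (type-checks (Int -> Bool -> Str) and nothing is barred)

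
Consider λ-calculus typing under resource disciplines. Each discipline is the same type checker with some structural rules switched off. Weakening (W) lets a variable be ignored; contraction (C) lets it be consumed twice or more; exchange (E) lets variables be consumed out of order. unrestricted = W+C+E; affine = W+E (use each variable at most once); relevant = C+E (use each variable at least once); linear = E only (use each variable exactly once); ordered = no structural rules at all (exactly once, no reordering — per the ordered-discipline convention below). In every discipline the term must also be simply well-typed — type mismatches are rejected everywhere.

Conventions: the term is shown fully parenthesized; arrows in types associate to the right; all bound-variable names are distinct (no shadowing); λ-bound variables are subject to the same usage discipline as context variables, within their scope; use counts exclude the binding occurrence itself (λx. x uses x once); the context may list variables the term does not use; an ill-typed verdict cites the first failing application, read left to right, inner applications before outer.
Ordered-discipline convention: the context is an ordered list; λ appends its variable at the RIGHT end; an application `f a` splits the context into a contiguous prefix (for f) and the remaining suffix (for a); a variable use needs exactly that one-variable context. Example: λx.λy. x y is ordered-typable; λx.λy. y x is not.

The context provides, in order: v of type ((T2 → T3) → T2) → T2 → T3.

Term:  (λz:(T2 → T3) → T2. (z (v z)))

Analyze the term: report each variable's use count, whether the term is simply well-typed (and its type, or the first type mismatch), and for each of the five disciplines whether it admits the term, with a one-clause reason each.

usage: v ×1, z [bound] ×2
order of uses: z, v, z
typing: ✓ — ((T2 → T3) → T2) → T2
ordered: ✗ — uses contraction: z ×2
linear: ✗ — uses contraction: z ×2
affine: ✗ — uses contraction: z ×2
relevant: ✓ — none of v, z goes unused
unrestricted: ✓ — well-typed at ((T2 → T3) → T2) → T2; no restrictions here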